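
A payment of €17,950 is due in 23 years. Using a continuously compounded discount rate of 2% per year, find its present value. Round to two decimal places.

P = A·e^(−rt) = 17,950·e^(−0.46).
e^(−0.46) ≈ 0.63128364551, so P ≈ 11,331.5414.

€11,331.54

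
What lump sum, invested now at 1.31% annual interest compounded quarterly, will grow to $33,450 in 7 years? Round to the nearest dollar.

$30,524

Periodic rate = 1.31%/4 = 0.003275; 28 periods.
P = 33,450/(1 + 0.003275)^28 ≈ 33,450/1.0958717533 ≈ 30,523.6447.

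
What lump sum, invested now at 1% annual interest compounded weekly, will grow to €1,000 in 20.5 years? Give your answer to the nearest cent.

€814.66

Growth factor = (1 + 0.01/52)^1066 ≈ 1.22750087.
P = 1,000/1.22750087 ≈ 814.6634.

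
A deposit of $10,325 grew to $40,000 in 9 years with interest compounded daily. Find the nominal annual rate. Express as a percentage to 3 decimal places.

The 3285-period growth factor is 40,000/10,325 = 3.87409.
r/365 = 3.87409^(1/3285) − 1 ≈ 0.000412356, so r ≈ 365·0.000412356 = 15.05101%.

15.051%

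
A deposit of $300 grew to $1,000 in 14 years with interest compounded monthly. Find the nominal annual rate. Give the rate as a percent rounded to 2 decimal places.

8.63%

(1 + r/12)^168 = 1,000/300 = 3.33333.
1 + r/12 = 3.33333^(1/168) ≈ 1.007192, so r/12 ≈ 0.00719225.
r ≈ 12·0.00719225 = 8.63069%.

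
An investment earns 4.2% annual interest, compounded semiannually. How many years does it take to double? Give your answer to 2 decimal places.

(1 + 0.021)^(2t) = 2.
2t = ln 2 / ln(1 + 0.021) ≈ 0.69315/0.0207825 ≈ 33.3524.
t ≈ 16.6762.

16.68 years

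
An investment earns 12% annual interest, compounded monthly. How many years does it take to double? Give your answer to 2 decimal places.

(1 + 0.01)^(12t) = 2.
12t = ln 2 / ln(1 + 0.01) ≈ 0.69315/0.00995033 ≈ 69.6607.
t ≈ 5.8051.

5.81 years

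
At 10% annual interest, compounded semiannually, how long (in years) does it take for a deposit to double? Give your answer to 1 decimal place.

(1 + 0.05)^(2t) = 2.
2t = ln 2 / ln(1 + 0.05) ≈ 0.69315/0.0487902 ≈ 14.2067.
t ≈ 7.1033.

7.1 years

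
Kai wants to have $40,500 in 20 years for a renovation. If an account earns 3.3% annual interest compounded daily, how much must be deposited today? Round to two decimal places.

Growth factor = (1 + 0.033/365)^7300 ≈ 1.934734613.
P = 40,500/1.934734613 ≈ 20,933.1036.

$20,933.10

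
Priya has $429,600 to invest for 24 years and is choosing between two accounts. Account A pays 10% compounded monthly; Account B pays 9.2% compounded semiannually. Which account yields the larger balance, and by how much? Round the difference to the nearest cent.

Account A, by $968,334.45

A: (1 + 0.1/12)^288 ≈ 10.91409650058, so 429,600 × 10.91409650058 ≈ 4,688,695.8566.
B: (1 + 0.046)^48 ≈ 8.660059133079, so 429,600 × 8.660059133079 ≈ 3,720,361.4036.
Difference ≈ 968,334.4531 in favor of A.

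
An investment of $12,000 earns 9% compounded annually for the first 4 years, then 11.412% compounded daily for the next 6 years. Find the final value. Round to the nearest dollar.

$33,590

Phase 1: 12,000·(1 + 0.09)^4 ≈ 16,938.9793.
Phase 2: 16,938.9793·(1 + 0.11412/365)^2190 ≈ 33,590.0676.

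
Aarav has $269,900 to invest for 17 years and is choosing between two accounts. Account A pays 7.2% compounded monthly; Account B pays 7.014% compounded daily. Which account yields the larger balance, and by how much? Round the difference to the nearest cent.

Account A, by $25,319.89

Account A growth factor: (1 + 0.006)^204 ≈ 3.38834845823; balance ≈ 914,515.2489.
Account B growth factor: (1 + 0.07014/365)^6205 ≈ 3.294536361; balance ≈ 889,195.3638.
Account A is larger by 25,319.8850.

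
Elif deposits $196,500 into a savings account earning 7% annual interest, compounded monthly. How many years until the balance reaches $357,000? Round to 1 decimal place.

8.6 years

We need (1 + 0.00583333)^(12t) = 1.8168, so 12t = ln 1.8168 / ln 1.005833 ≈ 102.6537.
t ≈ 102.6537/12 = 8.5545 years.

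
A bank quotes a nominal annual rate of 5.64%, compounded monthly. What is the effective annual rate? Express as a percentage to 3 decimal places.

5.788%

One year is 12 periods at 0.0047 each: (1 + 0.0047)^12 ≈ 1.057881.
EAR = 1.057881 − 1 ≈ 5.78810%.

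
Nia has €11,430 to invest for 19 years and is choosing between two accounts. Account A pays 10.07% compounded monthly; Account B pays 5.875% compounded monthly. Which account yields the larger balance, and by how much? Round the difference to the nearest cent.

A: (1 + 0.1007/12)^228 ≈ 6.7215362893, so 11,430 × 6.7215362893 ≈ 76,827.1598.
B: (1 + 0.05875/12)^228 ≈ 3.0450776417, so 11,430 × 3.0450776417 ≈ 34,805.2374.
Difference ≈ 42,021.9223 in favor of A.

Account A, by €42,021.92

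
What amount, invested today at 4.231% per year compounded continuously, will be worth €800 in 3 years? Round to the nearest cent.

P = A·e^(−rt) = 800·e^(−0.12693).
e^(−0.12693) ≈ 0.880795326, so P ≈ 704.6363.

€704.64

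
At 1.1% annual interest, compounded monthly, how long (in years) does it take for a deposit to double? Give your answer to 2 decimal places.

(1 + 0.000916667)^(12t) = 2.
12t = ln 2 / ln(1 + 0.000916667) ≈ 0.69315/0.000916247 ≈ 756.5071.
t ≈ 63.0423.

63.04 years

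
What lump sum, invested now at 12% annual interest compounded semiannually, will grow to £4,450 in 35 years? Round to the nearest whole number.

Growth factor = (1 + 0.06)^70 ≈ 59.07593018.
P = 4,450/59.07593018 ≈ 75.3268.

£75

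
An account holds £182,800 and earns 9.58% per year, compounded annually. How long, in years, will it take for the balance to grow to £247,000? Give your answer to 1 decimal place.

(1 + 0.0958)^t = 247,000/182,800 = 1.3512.
t·ln(1 + 0.0958) = ln(1.3512); t = 0.301/0.0914847 ≈ 3.2901.

3.3 years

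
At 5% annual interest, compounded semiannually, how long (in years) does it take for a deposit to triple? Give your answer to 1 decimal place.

22.2 years

(1 + 0.025)^(2t) = 3.
2t = ln 3 / ln(1 + 0.025) ≈ 1.0986/0.0246926 ≈ 44.4915.
t ≈ 22.2458.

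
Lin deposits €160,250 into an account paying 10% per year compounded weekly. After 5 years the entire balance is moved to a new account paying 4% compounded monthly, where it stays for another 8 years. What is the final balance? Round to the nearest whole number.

After 5 years at 10%: 160,250 × 1.64792982103 ≈ 264,080.7538.
Then 8 years at 4%: 264,080.7538 × 1.37639511923 ≈ 363,479.4606.

€363,479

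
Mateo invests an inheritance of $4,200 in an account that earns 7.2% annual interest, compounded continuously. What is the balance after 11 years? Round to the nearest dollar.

A = P·e^(rt) = 4,200·e^(0.072·11) = 4,200·e^0.792.
e^0.792 ≈ 2.207807629, so A ≈ 9,272.7920.

$9,273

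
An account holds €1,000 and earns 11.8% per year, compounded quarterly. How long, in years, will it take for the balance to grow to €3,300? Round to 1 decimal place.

(1 + 0.0295)^(4t) = 3,300/1,000 = 3.3.
4t·ln(1 + 0.0295) = ln(3.3); 4t = 1.1939/0.0290732 ≈ 41.0660.
t ≈ 10.2665 years.

10.3 years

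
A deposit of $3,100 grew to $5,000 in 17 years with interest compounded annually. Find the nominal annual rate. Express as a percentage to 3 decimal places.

2.852%

(1 + r)^17 = 5,000/3,100 = 1.6129.
1 + r = 1.6129^(1/17) ≈ 1.028519, so r ≈ 0.0285188.
r ≈ 2.85188%.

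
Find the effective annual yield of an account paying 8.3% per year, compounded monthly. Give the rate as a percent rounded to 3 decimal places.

8.623%

EAR = (1 + 8.3%/12)^12 − 1 = (1 + 0.00691667)^12 − 1.
(1 + 0.00691667)^12 ≈ 1.086231, so EAR ≈ 8.62314%.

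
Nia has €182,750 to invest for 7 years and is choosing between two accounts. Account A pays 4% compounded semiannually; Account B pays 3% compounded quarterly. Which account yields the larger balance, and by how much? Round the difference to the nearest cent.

Account A, by €15,856.67

A: (1 + 0.02)^14 ≈ 1.31947876306, so 182,750 × 1.31947876306 ≈ 241,134.7439.
B: (1 + 0.0075)^28 ≈ 1.23271174757, so 182,750 × 1.23271174757 ≈ 225,278.0719.
Difference ≈ 15,856.6721 in favor of A.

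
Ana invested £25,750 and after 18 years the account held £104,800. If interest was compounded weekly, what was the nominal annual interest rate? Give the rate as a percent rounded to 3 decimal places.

7.804%

(1 + r/52)^936 = 104,800/25,750 = 4.0699.
1 + r/52 = 4.0699^(1/936) ≈ 1.001501, so r/52 ≈ 0.00150072.
r ≈ 52·0.00150072 = 7.80373%.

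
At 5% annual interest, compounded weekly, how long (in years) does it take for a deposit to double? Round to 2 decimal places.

13.87 years

(1 + 0.000961538)^(52t) = 2.
52t = ln 2 / ln(1 + 0.000961538) ≈ 0.69315/0.000961076 ≈ 721.2196.
t ≈ 13.8696.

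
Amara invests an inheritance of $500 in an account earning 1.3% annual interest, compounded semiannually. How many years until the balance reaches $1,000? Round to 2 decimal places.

We need (1 + 0.0065)^(2t) = 2, so 2t = ln 2 / ln 1.0065 ≈ 106.9842.
t ≈ 106.9842/2 = 53.4921 years.

53.49 years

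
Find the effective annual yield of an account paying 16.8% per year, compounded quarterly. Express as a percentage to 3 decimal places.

One year is 4 periods at 0.042 each: (1 + 0.042)^4 ≈ 1.178883.
EAR = 1.178883 − 1 ≈ 17.88835%.

17.888%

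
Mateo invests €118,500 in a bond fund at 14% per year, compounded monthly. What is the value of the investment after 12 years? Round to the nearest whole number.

€629,665

Growth factor = (1 + 0.14/12)^144 ≈ 5.31363182751.
A ≈ 118,500 × 5.31363182751 ≈ 629,665.3716.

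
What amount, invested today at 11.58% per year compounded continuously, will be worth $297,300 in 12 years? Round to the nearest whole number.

P = A·e^(−rt) = 297,300·e^(−1.3896).
e^(−1.3896) ≈ 0.249174954682, so P ≈ 74,079.7140.

$74,080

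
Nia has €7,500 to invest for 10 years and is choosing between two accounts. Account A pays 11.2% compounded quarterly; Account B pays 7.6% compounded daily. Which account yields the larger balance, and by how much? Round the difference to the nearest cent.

Account A growth factor: (1 + 0.028)^40 ≈ 3.0180371849; balance ≈ 22,635.2789.
Account B growth factor: (1 + 0.076/365)^3650 ≈ 2.1381070632; balance ≈ 16,035.8030.
Account A is larger by 6,599.4759.

Account A, by €6,599.48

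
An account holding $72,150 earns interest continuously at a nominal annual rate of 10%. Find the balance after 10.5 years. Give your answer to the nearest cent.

A = P·e^(rt) = 72,150·e^(0.1·10.5) = 72,150·e^1.05.
e^1.05 ≈ 2.85765111806, so A ≈ 206,179.5282.

$206,179.53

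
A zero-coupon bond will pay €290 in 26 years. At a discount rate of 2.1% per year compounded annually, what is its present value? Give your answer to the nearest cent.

Growth factor = (1 + 0.021)^26 ≈ 1.71660074.
P = 290/1.71660074 ≈ 168.9385.

€168.94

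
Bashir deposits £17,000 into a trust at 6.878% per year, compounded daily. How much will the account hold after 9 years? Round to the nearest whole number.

£31,569

Growth factor = (1 + 0.06878/365)^3285 ≈ 1.8569988884.
A ≈ 17,000 × 1.8569988884 ≈ 31,568.9811.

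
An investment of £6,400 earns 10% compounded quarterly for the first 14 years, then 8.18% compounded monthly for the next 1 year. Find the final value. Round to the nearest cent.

£27,677.14

Phase 1: 6,400·(1 + 0.025)^56 ≈ 25,510.3511.
Phase 2: 25,510.3511·(1 + 0.0818/12)^12 ≈ 27,677.1387.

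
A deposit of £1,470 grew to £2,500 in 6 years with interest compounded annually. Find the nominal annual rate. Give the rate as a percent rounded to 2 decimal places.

(1 + r)^6 = 2,500/1,470 = 1.70068.
1 + r = 1.70068^(1/6) ≈ 1.092539, so r ≈ 0.0925394.
r ≈ 9.25394%.

9.25%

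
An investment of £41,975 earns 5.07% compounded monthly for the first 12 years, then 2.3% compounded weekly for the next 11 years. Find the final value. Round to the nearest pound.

£99,200

Phase 1: 41,975·(1 + 0.004225)^144 ≈ 77,029.8159.
Phase 2: 77,029.8159·(1 + 0.023/52)^572 ≈ 99,199.8628.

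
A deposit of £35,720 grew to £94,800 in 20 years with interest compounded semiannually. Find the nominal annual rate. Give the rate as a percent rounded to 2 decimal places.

4.94%

The 40-period growth factor is 94,800/35,720 = 2.65398.
r/2 = 2.65398^(1/40) − 1 ≈ 0.0247016, so r ≈ 2·0.0247016 = 4.94032%.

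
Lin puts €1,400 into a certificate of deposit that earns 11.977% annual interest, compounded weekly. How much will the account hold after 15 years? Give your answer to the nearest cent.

Periodic rate = 11.977%/52 = 0.00230327; periods = 52·15 = 780.
A = 1,400·(1 + 0.11977/52)^780 ≈ 1,400·6.016370691 ≈ 8,422.9190.

€8,422.92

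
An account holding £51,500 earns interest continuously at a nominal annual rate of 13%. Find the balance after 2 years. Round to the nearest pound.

£66,792

A = P·e^(rt) = 51,500·e^(0.13·2) = 51,500·e^0.26.
e^0.26 ≈ 1.2969300867, so A ≈ 66,791.8995.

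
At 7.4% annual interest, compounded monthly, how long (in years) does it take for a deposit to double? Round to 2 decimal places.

(1 + 0.00616667)^(12t) = 2.
12t = ln 2 / ln(1 + 0.00616667) ≈ 0.69315/0.00614773 ≈ 112.7485.
t ≈ 9.3957.

9.40 years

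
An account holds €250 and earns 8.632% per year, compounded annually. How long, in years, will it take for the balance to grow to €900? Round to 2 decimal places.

15.47 years

We need (1 + 0.08632)^t = 3.6, so t = ln 3.6 / ln 1.08632 ≈ 15.4710.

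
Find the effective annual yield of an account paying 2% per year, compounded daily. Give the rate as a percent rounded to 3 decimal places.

One year is 365 periods at 0.0000547945 each: (1 + 0.0000547945)^365 ≈ 1.020201.
EAR = 1.020201 − 1 ≈ 2.02008%.

2.020%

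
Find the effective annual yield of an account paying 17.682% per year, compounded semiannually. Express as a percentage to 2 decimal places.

18.46%

One year is 2 periods at 0.08841 each: (1 + 0.08841)^2 ≈ 1.184636.
EAR = 1.184636 − 1 ≈ 18.46363%.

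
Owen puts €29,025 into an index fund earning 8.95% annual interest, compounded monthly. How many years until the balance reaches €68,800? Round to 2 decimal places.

We need (1 + 0.00745833)^(12t) = 2.3704, so 12t = ln 2.3704 / ln 1.007458 ≈ 116.1467.
t ≈ 116.1467/12 = 9.6789 years.

9.68 years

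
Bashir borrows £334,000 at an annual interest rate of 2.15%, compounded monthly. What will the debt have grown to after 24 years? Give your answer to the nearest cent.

Periodic rate = 2.15%/12 = 0.00179167; periods = 12·24 = 288.
A = 334,000·(1 + 0.0215/12)^288 ≈ 334,000·1.67453966626 ≈ 559,296.2485.

£559,296.25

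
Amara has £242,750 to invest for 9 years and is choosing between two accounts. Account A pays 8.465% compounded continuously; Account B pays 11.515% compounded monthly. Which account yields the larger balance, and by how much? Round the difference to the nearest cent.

A: e^(0.08465·9) = e^0.76185 ≈ 2.14223569289, so 242,750 × 2.14223569289 ≈ 520,027.7144.
B: (1 + 0.11515/12)^108 ≈ 2.80501605011, so 242,750 × 2.80501605011 ≈ 680,917.6462.
Difference ≈ 160,889.9317 in favor of B.

Account B, by £160,889.93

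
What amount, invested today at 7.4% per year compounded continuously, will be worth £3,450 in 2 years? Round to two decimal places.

£2,975.39

P = A·e^(−rt) = 3,450·e^(−0.148).
e^(−0.148) ≈ 0.8624311149, so P ≈ 2,975.3873.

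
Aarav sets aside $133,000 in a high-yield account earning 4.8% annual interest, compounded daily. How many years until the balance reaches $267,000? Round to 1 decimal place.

14.5 years

(1 + 0.000131507)^(365t) = 267,000/133,000 = 2.0075.
365t·ln(1 + 0.000131507) = ln(2.0075); 365t = 0.6969/0.000131498 ≈ 5299.6886.
t ≈ 14.5197 years.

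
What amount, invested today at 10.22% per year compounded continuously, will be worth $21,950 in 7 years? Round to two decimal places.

P = A·e^(−rt) = 21,950·e^(−0.7154).
e^(−0.7154) ≈ 0.48899647408, so P ≈ 10,733.4726.

$10,733.47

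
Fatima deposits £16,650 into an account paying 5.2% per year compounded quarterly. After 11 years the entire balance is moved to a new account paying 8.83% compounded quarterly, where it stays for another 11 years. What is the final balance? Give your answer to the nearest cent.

£76,819.51

After 11 years at 5.2%: 16,650 × 1.7652881092 ≈ 29,392.0470.
Then 11 years at 8.83%: 29,392.0470 × 2.613615424 ≈ 76,819.5074.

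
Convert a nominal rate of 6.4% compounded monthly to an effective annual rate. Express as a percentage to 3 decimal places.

6.591%

EAR = (1 + 6.4%/12)^12 − 1 = (1 + 0.00533333)^12 − 1.
(1 + 0.00533333)^12 ≈ 1.065911, so EAR ≈ 6.59111%.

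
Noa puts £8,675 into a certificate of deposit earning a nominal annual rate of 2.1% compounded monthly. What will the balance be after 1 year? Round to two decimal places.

Growth factor = (1 + 0.00175)^12 ≈ 1.021203309.
A ≈ 8,675 × 1.021203309 ≈ 8,858.9387.

£8,858.94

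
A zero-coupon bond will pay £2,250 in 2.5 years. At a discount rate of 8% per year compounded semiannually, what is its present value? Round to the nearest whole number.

Growth factor = (1 + 0.04)^5 ≈ 1.216652902.
P = 2,250/1.216652902 ≈ 1,849.3360.

£1,849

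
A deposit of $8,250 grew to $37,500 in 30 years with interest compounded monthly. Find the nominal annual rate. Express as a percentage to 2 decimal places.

(1 + r/12)^360 = 37,500/8,250 = 4.54545.
1 + r/12 = 4.54545^(1/360) ≈ 1.004215, so r/12 ≈ 0.00421477.
r ≈ 12·0.00421477 = 5.05772%.

5.06%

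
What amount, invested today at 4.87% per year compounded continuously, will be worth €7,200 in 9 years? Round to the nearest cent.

€4,644.95

P = A·e^(−rt) = 7,200·e^(−0.4383).
e^(−0.4383) ≈ 0.6451322142, so P ≈ 4,644.9519.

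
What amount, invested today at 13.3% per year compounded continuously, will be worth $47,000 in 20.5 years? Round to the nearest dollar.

$3,076

P = A·e^(−rt) = 47,000·e^(−2.7265).
e^(−2.7265) ≈ 0.065447957117, so P ≈ 3,076.0540.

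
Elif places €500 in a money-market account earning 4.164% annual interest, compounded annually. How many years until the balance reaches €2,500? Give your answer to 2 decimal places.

(1 + 0.04164)^t = 2,500/500 = 5.
t·ln(1 + 0.04164) = ln(5); t = 1.6094/0.0407964 ≈ 39.4505.

39.45 years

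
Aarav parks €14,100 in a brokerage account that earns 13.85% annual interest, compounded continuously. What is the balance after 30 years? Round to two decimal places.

€898,902.70

A = P·e^(rt) = 14,100·e^(0.1385·30) = 14,100·e^4.155.
e^4.155 ≈ 63.7519645478, so A ≈ 898,902.7001.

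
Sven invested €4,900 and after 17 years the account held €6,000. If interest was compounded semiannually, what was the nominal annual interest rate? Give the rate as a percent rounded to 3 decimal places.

The 34-period growth factor is 6,000/4,900 = 1.22449.
r/2 = 1.22449^(1/34) − 1 ≈ 0.00597437, so r ≈ 2·0.00597437 = 1.19487%.

1.195%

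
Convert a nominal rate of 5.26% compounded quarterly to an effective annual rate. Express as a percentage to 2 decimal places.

5.36%

One year is 4 periods at 0.01315 each: (1 + 0.01315)^4 ≈ 1.053647.
EAR = 1.053647 − 1 ≈ 5.36467%.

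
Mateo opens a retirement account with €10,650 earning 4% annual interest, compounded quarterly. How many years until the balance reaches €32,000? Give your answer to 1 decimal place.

27.6 years

(1 + 0.01)^(4t) = 32,000/10,650 = 3.0047.
4t·ln(1 + 0.01) = ln(3.0047); 4t = 1.1002/0.00995033 ≈ 110.5668.
t ≈ 27.6417 years.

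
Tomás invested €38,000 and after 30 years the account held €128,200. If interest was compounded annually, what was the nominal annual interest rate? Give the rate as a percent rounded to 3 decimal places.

4.137%

The 30-period growth factor is 128,200/38,000 = 3.37368.
r = 3.37368^(1/30) − 1 ≈ 0.0413662, i.e. 4.13662%.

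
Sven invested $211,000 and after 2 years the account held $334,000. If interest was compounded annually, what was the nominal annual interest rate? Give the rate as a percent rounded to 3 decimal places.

25.815%

(1 + r)^2 = 334,000/211,000 = 1.58294.
1 + r = 1.58294^(1/2) ≈ 1.258149, so r ≈ 0.258149.
r ≈ 25.81488%.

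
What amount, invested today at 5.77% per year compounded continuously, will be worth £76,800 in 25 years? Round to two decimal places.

£18,150.62

P = A·e^(−rt) = 76,800·e^(−1.4425).
e^(−1.4425) ≈ 0.23633617907, so P ≈ 18,150.6186.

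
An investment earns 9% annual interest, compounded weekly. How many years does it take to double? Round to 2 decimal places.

(1 + 0.00173077)^(52t) = 2.
52t = ln 2 / ln(1 + 0.00173077) ≈ 0.69315/0.00172927 ≈ 400.8315.
t ≈ 7.7083.

7.71 years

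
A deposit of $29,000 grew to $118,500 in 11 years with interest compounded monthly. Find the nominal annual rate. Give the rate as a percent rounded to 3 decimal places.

12.865%

(1 + r/12)^132 = 118,500/29,000 = 4.08621.
1 + r/12 = 4.08621^(1/132) ≈ 1.010721, so r/12 ≈ 0.0107208.
r ≈ 12·0.0107208 = 12.86499%.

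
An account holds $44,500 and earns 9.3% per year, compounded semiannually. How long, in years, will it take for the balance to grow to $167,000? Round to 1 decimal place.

(1 + 0.0465)^(2t) = 167,000/44,500 = 3.7528.
2t·ln(1 + 0.0465) = ln(3.7528); 2t = 1.3225/0.0454513 ≈ 29.0972.
t ≈ 14.5486 years.

14.5 years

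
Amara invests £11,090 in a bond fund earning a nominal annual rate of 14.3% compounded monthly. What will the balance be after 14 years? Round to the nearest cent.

£81,142.68

Periodic rate = 14.3%/12 = 0.0119167; periods = 12·14 = 168.
A = 11,090·(1 + 0.143/12)^168 ≈ 11,090·7.3167434394 ≈ 81,142.6847.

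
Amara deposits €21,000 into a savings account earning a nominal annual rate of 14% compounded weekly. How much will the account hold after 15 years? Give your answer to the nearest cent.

Growth factor = (1 + 0.14/52)^780 ≈ 8.14315861236.
A ≈ 21,000 × 8.14315861236 ≈ 171,006.3309.

€171,006.33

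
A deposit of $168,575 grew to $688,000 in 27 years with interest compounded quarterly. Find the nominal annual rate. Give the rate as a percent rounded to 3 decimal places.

The 108-period growth factor is 688,000/168,575 = 4.08127.
r/4 = 4.08127^(1/108) − 1 ≈ 0.0131075, so r ≈ 4·0.0131075 = 5.24298%.

5.243%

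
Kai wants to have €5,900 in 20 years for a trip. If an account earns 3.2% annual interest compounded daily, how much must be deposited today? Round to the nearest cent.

€3,111.11

Growth factor = (1 + 0.032/365)^7300 ≈ 1.896427678.
P = 5,900/1.896427678 ≈ 3,111.1126.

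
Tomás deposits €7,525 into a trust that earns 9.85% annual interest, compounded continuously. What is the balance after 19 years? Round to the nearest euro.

€48,898

A = P·e^(rt) = 7,525·e^(0.0985·19) = 7,525·e^1.8715.
e^1.8715 ≈ 6.4980361469, so A ≈ 48,897.7220.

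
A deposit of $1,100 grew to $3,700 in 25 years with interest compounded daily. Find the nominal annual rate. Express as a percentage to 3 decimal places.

The 9125-period growth factor is 3,700/1,100 = 3.36364.
r/365 = 3.36364^(1/9125) − 1 ≈ 0.000132943, so r ≈ 365·0.000132943 = 4.85241%.

4.852%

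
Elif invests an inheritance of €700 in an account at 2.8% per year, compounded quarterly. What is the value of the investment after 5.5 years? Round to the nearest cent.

Growth factor = (1 + 0.007)^22 ≈ 1.16586523.
A ≈ 700 × 1.16586523 ≈ 816.1057.

€816.11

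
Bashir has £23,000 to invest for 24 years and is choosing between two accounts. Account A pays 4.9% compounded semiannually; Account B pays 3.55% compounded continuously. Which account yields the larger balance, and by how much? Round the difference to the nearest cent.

Account A, by £19,582.88

A: (1 + 0.0245)^48 ≈ 3.1957604034, so 23,000 × 3.1957604034 ≈ 73,502.4893.
B: e^(0.0355·24) = e^0.852 ≈ 2.344330828, so 23,000 × 2.344330828 ≈ 53,919.6090.
Difference ≈ 19,582.8802 in favor of A.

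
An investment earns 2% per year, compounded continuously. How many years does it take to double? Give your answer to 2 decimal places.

e^(0.02t) = 2, so 0.02t = ln 2 ≈ 0.69315.
t ≈ 0.69315/0.02 ≈ 34.6574.

34.66 years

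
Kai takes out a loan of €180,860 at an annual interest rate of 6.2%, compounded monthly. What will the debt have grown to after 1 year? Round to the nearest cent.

Growth factor = (1 + 0.062/12)^12 ≈ 1.06379253169.
A ≈ 180,860 × 1.06379253169 ≈ 192,397.5173.

€192,397.52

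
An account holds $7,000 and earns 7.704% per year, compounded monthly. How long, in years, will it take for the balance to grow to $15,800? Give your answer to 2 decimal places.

(1 + 0.00642)^(12t) = 15,800/7,000 = 2.2571.
12t·ln(1 + 0.00642) = ln(2.2571); 12t = 0.8141/0.00639948 ≈ 127.2134.
t ≈ 10.6011 years.

10.60 years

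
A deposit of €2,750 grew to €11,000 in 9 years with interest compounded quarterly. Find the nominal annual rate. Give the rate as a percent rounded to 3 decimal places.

(1 + r/4)^36 = 11,000/2,750 = 4.
1 + r/4 = 4^(1/36) ≈ 1.039259, so r/4 ≈ 0.0392592.
r ≈ 4·0.0392592 = 15.70369%.

15.704%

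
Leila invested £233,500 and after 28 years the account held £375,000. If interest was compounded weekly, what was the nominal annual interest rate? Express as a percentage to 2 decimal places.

1.69%

(1 + r/52)^1456 = 375,000/233,500 = 1.606.
1 + r/52 = 1.606^(1/1456) ≈ 1.000325, so r/52 ≈ 0.000325427.
r ≈ 52·0.000325427 = 1.69222%.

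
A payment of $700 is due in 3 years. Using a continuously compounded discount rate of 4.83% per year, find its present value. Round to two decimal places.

P = A·e^(−rt) = 700·e^(−0.1449).
e^(−0.1449) ≈ 0.8651088, so P ≈ 605.5762.

$605.58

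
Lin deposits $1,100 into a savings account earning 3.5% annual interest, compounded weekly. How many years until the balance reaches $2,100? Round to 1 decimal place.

18.5 years

(1 + 0.000673077)^(52t) = 2,100/1,100 = 1.9091.
52t·ln(1 + 0.000673077) = ln(1.9091); 52t = 0.64663/0.000672851 ≈ 961.0265.
t ≈ 18.4813 years.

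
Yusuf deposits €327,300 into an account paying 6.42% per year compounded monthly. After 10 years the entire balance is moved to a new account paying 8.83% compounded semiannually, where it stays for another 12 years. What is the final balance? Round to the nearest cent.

After 10 years at 6.42%: 327,300 × 1.897028568636 ≈ 620,897.4505.
Then 12 years at 8.83%: 620,897.4505 × 2.82039169775 ≈ 1,751,174.0146.

€1,751,174.01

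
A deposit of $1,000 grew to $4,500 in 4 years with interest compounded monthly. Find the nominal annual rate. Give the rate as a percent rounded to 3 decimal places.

The 48-period growth factor is 4,500/1,000 = 4.5.
r/12 = 4.5^(1/48) − 1 ≈ 0.0318311, so r ≈ 12·0.0318311 = 38.19726%.

38.197%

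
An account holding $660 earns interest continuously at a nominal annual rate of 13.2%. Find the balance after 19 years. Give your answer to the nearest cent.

A = P·e^(rt) = 660·e^(0.132·19) = 660·e^2.508.
e^2.508 ≈ 12.28034479, so A ≈ 8,105.0276.

$8,105.03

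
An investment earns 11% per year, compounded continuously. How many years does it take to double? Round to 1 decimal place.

6.3 years

e^(0.11t) = 2, so 0.11t = ln 2 ≈ 0.69315.
t ≈ 0.69315/0.11 ≈ 6.3013.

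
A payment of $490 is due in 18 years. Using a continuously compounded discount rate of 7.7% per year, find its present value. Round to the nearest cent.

P = A·e^(−rt) = 490·e^(−1.386).
e^(−1.386) ≈ 0.250073601, so P ≈ 122.5361.

$122.54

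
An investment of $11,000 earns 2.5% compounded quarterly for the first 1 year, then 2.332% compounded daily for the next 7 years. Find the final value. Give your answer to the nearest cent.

Phase 1: 11,000·(1 + 0.00625)^4 ≈ 11,277.5889.
Phase 2: 11,277.5889·(1 + 0.02332/365)^2555 ≈ 13,277.2528.

$13,277.25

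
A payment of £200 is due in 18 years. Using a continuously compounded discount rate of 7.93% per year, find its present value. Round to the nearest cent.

P = A·e^(−rt) = 200·e^(−1.4274).
e^(−1.4274) ≈ 0.239931935, so P ≈ 47.9864.

£47.99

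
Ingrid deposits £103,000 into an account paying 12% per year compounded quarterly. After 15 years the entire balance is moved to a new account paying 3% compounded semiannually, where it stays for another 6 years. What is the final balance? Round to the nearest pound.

Phase 1: 103,000·(1 + 0.03)^60 ≈ 606,835.1197.
Phase 2: 606,835.1197·(1 + 0.015)^12 ≈ 725,543.0962.

£725,543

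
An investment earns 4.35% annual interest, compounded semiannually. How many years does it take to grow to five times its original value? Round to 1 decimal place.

(1 + 0.02175)^(2t) = 5.
2t = ln 5 / ln(1 + 0.02175) ≈ 1.6094/0.0215168 ≈ 74.7990.
t ≈ 37.3995.

37.4 years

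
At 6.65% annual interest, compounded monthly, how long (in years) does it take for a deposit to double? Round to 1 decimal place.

(1 + 0.00554167)^(12t) = 2.
12t = ln 2 / ln(1 + 0.00554167) ≈ 0.69315/0.00552637 ≈ 125.4254.
t ≈ 10.4521.

10.5 years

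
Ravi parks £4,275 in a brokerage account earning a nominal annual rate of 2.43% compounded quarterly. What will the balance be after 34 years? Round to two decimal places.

£9,742.37

Growth factor = (1 + 0.006075)^136 ≈ 2.278917467.
A ≈ 4,275 × 2.278917467 ≈ 9,742.3722.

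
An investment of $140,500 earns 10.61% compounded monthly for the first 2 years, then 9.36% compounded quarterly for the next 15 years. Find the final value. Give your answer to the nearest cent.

$695,269.77

After 2 years at 10.61%: 140,500 × 1.23524260532 ≈ 173,551.5860.
Then 15 years at 9.36%: 173,551.5860 × 4.00612741721 ≈ 695,269.7672.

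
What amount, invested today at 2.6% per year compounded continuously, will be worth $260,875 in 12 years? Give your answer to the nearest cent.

$190,955.68

P = A·e^(−rt) = 260,875·e^(−0.312).
e^(−0.312) ≈ 0.731981528228, so P ≈ 190,955.6812.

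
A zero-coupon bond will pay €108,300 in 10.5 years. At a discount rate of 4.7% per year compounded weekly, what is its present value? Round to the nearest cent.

€66,130.37

Periodic rate = 4.7%/52 = 0.000903846; 546 periods.
P = 108,300/(1 + 0.047/52)^546 ≈ 108,300/1.63767427486 ≈ 66,130.3665.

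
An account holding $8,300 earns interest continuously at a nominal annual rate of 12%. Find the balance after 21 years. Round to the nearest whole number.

$103,157

A = P·e^(rt) = 8,300·e^(0.12·21) = 8,300·e^2.52.
e^2.52 ≈ 12.4285966636, so A ≈ 103,157.3523.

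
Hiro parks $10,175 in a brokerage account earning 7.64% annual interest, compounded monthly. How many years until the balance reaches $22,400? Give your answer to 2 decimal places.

10.36 years

(1 + 0.00636667)^(12t) = 22,400/10,175 = 2.2015.
12t·ln(1 + 0.00636667) = ln(2.2015); 12t = 0.78913/0.00634649 ≈ 124.3408.
t ≈ 10.3617 years.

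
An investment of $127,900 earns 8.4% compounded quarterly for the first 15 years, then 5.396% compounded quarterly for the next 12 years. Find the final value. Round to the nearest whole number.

After 15 years at 8.4%: 127,900 × 3.47972181006 ≈ 445,056.4195.
Then 12 years at 5.396%: 445,056.4195 × 1.90254290618 ≈ 846,738.9338.

$846,739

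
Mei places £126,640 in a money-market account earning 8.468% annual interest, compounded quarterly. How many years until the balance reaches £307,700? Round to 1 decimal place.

10.6 years

(1 + 0.02117)^(4t) = 307,700/126,640 = 2.4297.
4t·ln(1 + 0.02117) = ln(2.4297); 4t = 0.88778/0.020949 ≈ 42.3779.
t ≈ 10.5945 years.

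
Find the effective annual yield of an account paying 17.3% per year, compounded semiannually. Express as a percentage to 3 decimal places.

18.048%

One year is 2 periods at 0.0865 each: (1 + 0.0865)^2 ≈ 1.180482.
EAR = 1.180482 − 1 ≈ 18.04823%.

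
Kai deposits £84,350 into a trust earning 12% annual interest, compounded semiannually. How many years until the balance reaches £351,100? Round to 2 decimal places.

12.24 years

(1 + 0.06)^(2t) = 351,100/84,350 = 4.1624.
2t·ln(1 + 0.06) = ln(4.1624); 2t = 1.4261/0.0582689 ≈ 24.4744.
t ≈ 12.2372 years.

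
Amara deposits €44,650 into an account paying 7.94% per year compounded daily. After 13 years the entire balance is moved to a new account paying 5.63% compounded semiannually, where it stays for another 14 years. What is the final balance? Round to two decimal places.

€272,667.21

Phase 1: 44,650·(1 + 0.0794/365)^4745 ≈ 125,328.9717.
Phase 2: 125,328.9717·(1 + 0.02815)^28 ≈ 272,667.2088.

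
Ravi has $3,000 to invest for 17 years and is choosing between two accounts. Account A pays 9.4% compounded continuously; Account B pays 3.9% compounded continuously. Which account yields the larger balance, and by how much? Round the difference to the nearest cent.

Account A growth factor: e^(0.094·17) = e^1.598 ≈ 4.943136259; balance ≈ 14,829.4088.
Account B growth factor: e^(0.039·17) = e^0.663 ≈ 1.940605427; balance ≈ 5,821.8163.
Account A is larger by 9,007.5925.

Account A, by $9,007.59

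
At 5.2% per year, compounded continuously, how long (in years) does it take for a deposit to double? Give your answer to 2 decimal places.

e^(0.052t) = 2, so 0.052t = ln 2 ≈ 0.69315.
t ≈ 0.69315/0.052 ≈ 13.3298.

13.33 years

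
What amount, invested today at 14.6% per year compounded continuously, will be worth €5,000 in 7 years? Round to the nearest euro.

€1,799

P = A·e^(−rt) = 5,000·e^(−1.022).
e^(−1.022) ≈ 0.359874471, so P ≈ 1,799.3724.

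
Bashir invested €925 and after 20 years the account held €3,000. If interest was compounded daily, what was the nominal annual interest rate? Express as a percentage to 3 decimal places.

(1 + r/365)^7300 = 3,000/925 = 3.24324.
1 + r/365 = 3.24324^(1/7300) ≈ 1.000161, so r/365 ≈ 0.000161187.
r ≈ 365·0.000161187 = 5.88334%.

5.883%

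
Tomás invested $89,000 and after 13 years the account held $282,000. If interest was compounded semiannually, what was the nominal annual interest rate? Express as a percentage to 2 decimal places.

The 26-period growth factor is 282,000/89,000 = 3.16854.
r/2 = 3.16854^(1/26) − 1 ≈ 0.045355, so r ≈ 2·0.045355 = 9.07101%.

9.07%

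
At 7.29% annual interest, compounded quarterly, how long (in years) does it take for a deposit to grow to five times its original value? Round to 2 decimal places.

22.28 years

(1 + 0.018225)^(4t) = 5.
4t = ln 5 / ln(1 + 0.018225) ≈ 1.6094/0.0180609 ≈ 89.1116.
t ≈ 22.2779.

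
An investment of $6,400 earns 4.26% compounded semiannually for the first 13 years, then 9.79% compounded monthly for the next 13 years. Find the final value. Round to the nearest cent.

Phase 1: 6,400·(1 + 0.0213)^26 ≈ 11,070.4839.
Phase 2: 11,070.4839·(1 + 0.0979/12)^156 ≈ 39,323.3687.

$39,323.37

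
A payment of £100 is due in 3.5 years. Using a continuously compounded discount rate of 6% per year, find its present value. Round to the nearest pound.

£81

P = A·e^(−rt) = 100·e^(−0.21).
e^(−0.21) ≈ 0.81058425, so P ≈ 81.0584.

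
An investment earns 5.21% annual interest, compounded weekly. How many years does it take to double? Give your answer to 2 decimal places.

13.31 years

(1 + 0.00100192)^(52t) = 2.
52t = ln 2 / ln(1 + 0.00100192) ≈ 0.69315/0.00100142 ≈ 692.1633.
t ≈ 13.3108.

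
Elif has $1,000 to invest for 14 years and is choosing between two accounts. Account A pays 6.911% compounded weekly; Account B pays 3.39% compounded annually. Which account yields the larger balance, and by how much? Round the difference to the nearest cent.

A: (1 + 0.06911/52)^728 ≈ 2.629773235, so 1,000 × 2.629773235 ≈ 2,629.7732.
B: (1 + 0.0339)^14 ≈ 1.594775278, so 1,000 × 1.594775278 ≈ 1,594.7753.
Difference ≈ 1,034.9980 in favor of A.

Account A, by $1,035.00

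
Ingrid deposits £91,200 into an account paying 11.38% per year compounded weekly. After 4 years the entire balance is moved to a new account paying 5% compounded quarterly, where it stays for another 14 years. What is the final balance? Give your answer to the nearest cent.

£288,131.98

After 4 years at 11.38%: 91,200 × 1.57570474867 ≈ 143,704.2731.
Then 14 years at 5%: 143,704.2731 × 2.00503420391 ≈ 288,131.9828.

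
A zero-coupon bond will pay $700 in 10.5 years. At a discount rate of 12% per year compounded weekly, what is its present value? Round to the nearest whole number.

$199

Growth factor = (1 + 0.12/52)^546 ≈ 3.52030765.
P = 700/3.52030765 ≈ 198.8463.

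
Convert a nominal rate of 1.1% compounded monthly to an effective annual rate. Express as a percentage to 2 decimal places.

One year is 12 periods at 0.000916667 each: (1 + 0.000916667)^12 ≈ 1.011056.
EAR = 1.011056 − 1 ≈ 1.10556%.

1.11%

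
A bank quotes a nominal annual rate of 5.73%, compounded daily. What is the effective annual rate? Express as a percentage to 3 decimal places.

EAR = (1 + 5.73%/365)^365 − 1 = (1 + 0.000156986)^365 − 1.
(1 + 0.000156986)^365 ≈ 1.058969, so EAR ≈ 5.89687%.

5.897%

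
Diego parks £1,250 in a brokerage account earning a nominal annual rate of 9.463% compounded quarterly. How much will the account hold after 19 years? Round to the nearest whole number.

£7,390

Growth factor = (1 + 0.0236575)^76 ≈ 5.912281804.
A ≈ 1,250 × 5.912281804 ≈ 7,390.3523.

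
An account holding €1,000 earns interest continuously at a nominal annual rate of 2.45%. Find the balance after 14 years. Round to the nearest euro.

A = P·e^(rt) = 1,000·e^(0.0245·14) = 1,000·e^0.343.
e^0.343 ≈ 1.409168762, so A ≈ 1,409.1688.

€1,409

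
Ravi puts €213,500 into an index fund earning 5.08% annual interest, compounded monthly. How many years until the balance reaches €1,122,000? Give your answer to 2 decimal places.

(1 + 0.00423333)^(12t) = 1,122,000/213,500 = 5.2553.
12t·ln(1 + 0.00423333) = ln(5.2553); 12t = 1.6592/0.0042244 ≈ 392.7734.
t ≈ 32.7311 years.

32.73 years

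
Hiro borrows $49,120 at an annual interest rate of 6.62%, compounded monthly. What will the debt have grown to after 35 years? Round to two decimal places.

$495,168.76

Periodic rate = 6.62%/12 = 0.00551667; periods = 12·35 = 420.
A = 49,120·(1 + 0.0662/12)^420 ≈ 49,120·10.0807972294 ≈ 495,168.7599.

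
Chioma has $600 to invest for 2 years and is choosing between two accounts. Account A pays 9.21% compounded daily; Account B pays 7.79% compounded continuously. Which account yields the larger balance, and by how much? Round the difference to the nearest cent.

Account A, by $20.18

Account A growth factor: (1 + 0.0921/365)^730 ≈ 1.20222832; balance ≈ 721.3370.
Account B growth factor: e^(0.0779·2) = e^0.1558 ≈ 1.16859246; balance ≈ 701.1555.
Account A is larger by 20.1815.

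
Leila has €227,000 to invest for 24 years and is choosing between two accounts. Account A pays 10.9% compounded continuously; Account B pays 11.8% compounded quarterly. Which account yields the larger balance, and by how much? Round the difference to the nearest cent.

Account A growth factor: e^(0.109·24) = e^2.616 ≈ 13.68089043016; balance ≈ 3,105,562.1276.
Account B growth factor: (1 + 0.0295)^96 ≈ 16.2978265532; balance ≈ 3,699,606.6276.
Account B is larger by 594,044.4999.

Account B, by €594,044.50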